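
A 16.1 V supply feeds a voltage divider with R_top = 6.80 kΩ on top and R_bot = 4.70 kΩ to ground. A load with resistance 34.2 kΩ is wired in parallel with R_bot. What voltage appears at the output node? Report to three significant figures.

V_out ≈ 6.09 V

The load sits in parallel with R_bot: R_bot‖R_L = (4.70 × 34.2) / (4.70 + 34.2) = 4.132 kΩ.
V_out = 16.1 × 4.132 / (6.80 + 4.132) = 16.1 × 4.132/10.93 = 6.09 V.
(Unloaded it would have been 6.58 V.)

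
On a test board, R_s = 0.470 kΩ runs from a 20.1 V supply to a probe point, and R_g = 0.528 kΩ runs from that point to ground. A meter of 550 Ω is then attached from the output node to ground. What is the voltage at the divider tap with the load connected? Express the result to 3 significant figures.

V_out ≈ 7.32 V

The load sits in parallel with R_g: R_g‖R_L = (528 × 550) / (528 + 550) = 269.4 Ω.
V_out = 20.1 × 269.4 / (470 + 269.4) = 20.1 × 269.4/739.4 = 7.32 V.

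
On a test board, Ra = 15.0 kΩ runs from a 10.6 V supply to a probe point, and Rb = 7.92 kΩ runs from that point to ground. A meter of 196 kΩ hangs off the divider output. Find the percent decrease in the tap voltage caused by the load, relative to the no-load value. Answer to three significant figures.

The divider's output (Thévenin) resistance is Ra‖Rb = 5.183 kΩ.
Fractional drop under load = R_th/(R_th + R_L) = 5.183 / (5.183 + 196) = 0.02576.
So the output falls by 2.58 %.

2.58 %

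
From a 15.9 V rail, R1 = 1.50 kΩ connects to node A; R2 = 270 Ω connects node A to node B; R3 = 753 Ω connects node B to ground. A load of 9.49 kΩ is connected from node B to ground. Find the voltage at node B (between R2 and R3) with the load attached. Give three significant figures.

At node B, R3 is in parallel with the load: R3‖R_L = 697.6 Ω.
Below node A the resistance is R2 + (R3‖R_L) = 967.6 Ω, so V_A = 15.9 × 967.6/2468 = 6.235 V.
Then V_B = V_A × (R3‖R_L)/(R2 + R3‖R_L) = 6.235 × 697.6/967.6 = 4.50 V.

V ≈ 4.50 V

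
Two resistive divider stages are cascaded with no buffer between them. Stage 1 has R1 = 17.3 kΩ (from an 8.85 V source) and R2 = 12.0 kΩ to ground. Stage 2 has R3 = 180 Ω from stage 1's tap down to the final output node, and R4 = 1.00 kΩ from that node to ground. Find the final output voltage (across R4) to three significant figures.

V_out ≈ 0.439 V

Stage 2 presents R3+R4 = 1180 Ω as a load on stage 1's tap.
Stage 1's lower leg becomes R2‖(R3+R4) = 1074 Ω, so V_mid = 8.85 × 1074/18370 = 0.5175 V.
Stage 2 is itself unloaded: V_out = V_mid × R4/(R3+R4) = 0.5175 × 1000/1180 = 0.439 V.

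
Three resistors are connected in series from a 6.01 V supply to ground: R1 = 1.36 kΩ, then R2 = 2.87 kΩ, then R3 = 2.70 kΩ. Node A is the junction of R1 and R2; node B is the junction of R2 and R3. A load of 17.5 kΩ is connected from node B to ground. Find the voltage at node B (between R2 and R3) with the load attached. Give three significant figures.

At node B, R3 is in parallel with the load: R3‖R_L = 2.339 kΩ.
Below node A the resistance is R2 + (R3‖R_L) = 5.209 kΩ, so V_A = 6.01 × 5.209/6.569 = 4.766 V.
Then V_B = V_A × (R3‖R_L)/(R2 + R3‖R_L) = 4.766 × 2.339/5.209 = 2.14 V.

V ≈ 2.14 V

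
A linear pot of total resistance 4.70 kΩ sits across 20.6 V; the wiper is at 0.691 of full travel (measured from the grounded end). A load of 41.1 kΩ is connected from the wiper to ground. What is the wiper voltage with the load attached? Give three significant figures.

V ≈ 13.9 V

The wiper splits the pot into (1−α)R = 1.452 kΩ above and αR = 3.248 kΩ below.
Lower section ‖ load = 3.010 kΩ.
V_wiper = 20.6 × 3.010/(1.452 + 3.010) = 13.9 V.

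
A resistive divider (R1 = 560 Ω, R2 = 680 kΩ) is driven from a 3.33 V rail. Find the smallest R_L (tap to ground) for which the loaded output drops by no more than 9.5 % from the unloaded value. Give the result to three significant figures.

R_L(min) ≈ 5.33 kΩ

Output resistance R_th = R1‖R2 = (560 × 680000)/680600 = 559.5 Ω.
The fractional drop is R_th/(R_th + R_L); requiring this ≤ 0.0950 gives R_L ≥ R_th(1/0.0950 − 1) = 559.5 × 9.526 = 5.33 kΩ.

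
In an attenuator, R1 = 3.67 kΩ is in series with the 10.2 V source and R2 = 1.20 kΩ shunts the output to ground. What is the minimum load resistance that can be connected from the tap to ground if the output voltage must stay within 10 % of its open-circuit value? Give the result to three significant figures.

Output resistance R_th = R1‖R2 = (3670 × 1200)/4870 = 904.3 Ω.
The fractional drop is R_th/(R_th + R_L); requiring this ≤ 0.100 gives R_L ≥ R_th(1/0.100 − 1) = 904.3 × 9.000 = 8.14 kΩ.

R_L(min) ≈ 8.14 kΩ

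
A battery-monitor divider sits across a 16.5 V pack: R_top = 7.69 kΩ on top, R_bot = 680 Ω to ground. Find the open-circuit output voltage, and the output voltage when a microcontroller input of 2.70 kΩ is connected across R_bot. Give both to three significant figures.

Unloaded: 1.34 V; loaded: 1.09 V

Open-circuit: V = 16.5 × 680/(7690 + 680) = 1.34 V.
With the load, R_bot becomes R_bot‖R_L = 543.2 Ω, so V = 16.5 × 543.2/8233 = 1.09 V.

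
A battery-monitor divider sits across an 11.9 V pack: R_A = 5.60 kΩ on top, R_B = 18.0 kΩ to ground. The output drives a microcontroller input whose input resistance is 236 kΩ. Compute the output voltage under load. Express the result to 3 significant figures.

V_out ≈ 8.91 V

The load sits in parallel with R_B: R_B‖R_L = (18.0 × 236) / (18.0 + 236) = 16.72 kΩ.
V_out = 11.9 × 16.72 / (5.60 + 16.72) = 11.9 × 16.72/22.32 = 8.91 V.
(Unloaded it would have been 9.08 V.)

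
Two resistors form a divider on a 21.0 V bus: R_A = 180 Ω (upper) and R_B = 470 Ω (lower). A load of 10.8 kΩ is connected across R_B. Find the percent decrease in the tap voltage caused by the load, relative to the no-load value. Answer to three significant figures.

1.19 %

The divider's output (Thévenin) resistance is R_A‖R_B = 130.2 Ω.
Fractional drop under load = R_th/(R_th + R_L) = 130.2 / (130.2 + 10800) = 0.01191.
So the output falls by 1.19 %.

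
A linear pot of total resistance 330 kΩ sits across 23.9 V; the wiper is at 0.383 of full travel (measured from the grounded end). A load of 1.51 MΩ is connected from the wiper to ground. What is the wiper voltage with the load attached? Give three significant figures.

The wiper splits the pot into (1−α)R = 203.6 kΩ above and αR = 126.4 kΩ below.
Lower section ‖ load = 116.6 kΩ.
V_wiper = 23.9 × 116.6/(203.6 + 116.6) = 8.70 V.

V ≈ 8.70 V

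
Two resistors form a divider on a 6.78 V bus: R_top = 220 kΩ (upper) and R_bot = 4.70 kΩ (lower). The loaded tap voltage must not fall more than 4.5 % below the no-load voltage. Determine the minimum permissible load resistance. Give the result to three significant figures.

Output resistance R_th = R_top‖R_bot = (220 × 4.70)/224.7 = 4.602 kΩ.
The fractional drop is R_th/(R_th + R_L); requiring this ≤ 0.0450 gives R_L ≥ R_th(1/0.0450 − 1) = 4.602 × 21.22 = 97.7 kΩ.

R_L(min) ≈ 97.7 kΩ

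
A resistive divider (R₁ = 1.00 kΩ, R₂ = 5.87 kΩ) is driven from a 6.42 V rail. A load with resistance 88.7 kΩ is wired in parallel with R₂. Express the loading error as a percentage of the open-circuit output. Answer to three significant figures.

0.954 %

The divider's output (Thévenin) resistance is R₁‖R₂ = 0.8544 kΩ.
Fractional drop under load = R_th/(R_th + R_L) = 0.8544 / (0.8544 + 88.7) = 0.009541.
So the output falls by 0.954 %.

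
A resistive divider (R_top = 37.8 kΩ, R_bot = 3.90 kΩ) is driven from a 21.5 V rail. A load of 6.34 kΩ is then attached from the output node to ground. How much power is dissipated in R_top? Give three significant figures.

Total resistance from the source is R_top + (R_bot‖R_L) = 40.21 kΩ, so I = 21.5/40.21 kΩ = 0.5346 mA.
P = I²·R_top = (0.5346 mA)² × 37.8 kΩ = 10.8 mW.

P ≈ 10.8 mW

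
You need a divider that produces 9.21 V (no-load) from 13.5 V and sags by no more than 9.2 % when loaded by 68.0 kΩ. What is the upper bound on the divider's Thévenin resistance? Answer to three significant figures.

R_th ≤ 6.89 kΩ

Loading drop = R_th/(R_th + R_L) ≤ 0.0920, so R_th ≤ R_L · ε/(1−ε) = 68.0 kΩ × 0.0920/0.9080 = 6.89 kΩ.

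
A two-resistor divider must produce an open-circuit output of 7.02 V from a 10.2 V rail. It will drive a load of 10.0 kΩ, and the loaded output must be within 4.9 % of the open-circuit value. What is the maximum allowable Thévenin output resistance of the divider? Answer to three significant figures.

R_th ≤ 515 Ω

Loading drop = R_th/(R_th + R_L) ≤ 0.0490, so R_th ≤ R_L · ε/(1−ε) = 10.0 kΩ × 0.0490/0.9510 = 515 Ω.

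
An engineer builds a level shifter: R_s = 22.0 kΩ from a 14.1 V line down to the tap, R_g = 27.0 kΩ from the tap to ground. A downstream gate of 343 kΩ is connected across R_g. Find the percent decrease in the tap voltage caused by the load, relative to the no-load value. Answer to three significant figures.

The divider's output (Thévenin) resistance is R_s‖R_g = 12.12 kΩ.
Fractional drop under load = R_th/(R_th + R_L) = 12.12 / (12.12 + 343) = 0.03414.
So the output falls by 3.41 %.

3.41 %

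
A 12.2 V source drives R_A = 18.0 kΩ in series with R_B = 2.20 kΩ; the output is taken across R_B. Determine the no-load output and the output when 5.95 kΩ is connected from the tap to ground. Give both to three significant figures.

Unloaded: 1.33 V; loaded: 0.999 V

Open-circuit: V = 12.2 × 2.20/(18.0 + 2.20) = 1.33 V.
With the load, R_B becomes R_B‖R_L = 1.606 kΩ, so V = 12.2 × 1.606/19.61 = 0.999 V.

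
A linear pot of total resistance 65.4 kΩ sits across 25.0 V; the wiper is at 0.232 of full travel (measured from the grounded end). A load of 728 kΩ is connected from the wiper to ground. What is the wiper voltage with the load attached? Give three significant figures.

V ≈ 5.71 V

The wiper splits the pot into (1−α)R = 50.23 kΩ above and αR = 15.17 kΩ below.
Lower section ‖ load = 14.86 kΩ.
V_wiper = 25.0 × 14.86/(50.23 + 14.86) = 5.71 V.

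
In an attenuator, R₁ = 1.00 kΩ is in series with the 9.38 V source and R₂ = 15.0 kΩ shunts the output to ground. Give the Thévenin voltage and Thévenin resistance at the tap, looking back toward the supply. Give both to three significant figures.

V_th is the open-circuit tap voltage: 9.38 × 15.0/(1.00 + 15.0) = 8.79 V.
With the supply zeroed, R₁ and R₂ appear in parallel from the tap: R_th = R₁‖R₂ = (1.00 × 15.0)/16.00 = 938 Ω.

V_th = 8.79 V, R_th = 938 Ω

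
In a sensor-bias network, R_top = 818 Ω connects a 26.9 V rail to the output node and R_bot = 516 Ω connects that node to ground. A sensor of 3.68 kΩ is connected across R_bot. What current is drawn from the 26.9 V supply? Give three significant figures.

I ≈ 21.2 mA

R_bot‖R_L = 452.5 Ω, so the source sees R_top + R_bot‖R_L = 1271 Ω.
I = 26.9 V / 1271 Ω = 21.2 mA.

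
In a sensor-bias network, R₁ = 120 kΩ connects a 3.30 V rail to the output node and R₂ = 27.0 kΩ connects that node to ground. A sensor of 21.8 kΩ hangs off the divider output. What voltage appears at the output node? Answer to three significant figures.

V_out ≈ 0.301 V

The load sits in parallel with R₂: R₂‖R_L = (27.0 × 21.8) / (27.0 + 21.8) = 12.06 kΩ.
V_out = 3.30 × 12.06 / (120 + 12.06) = 3.30 × 12.06/132.1 = 0.301 V.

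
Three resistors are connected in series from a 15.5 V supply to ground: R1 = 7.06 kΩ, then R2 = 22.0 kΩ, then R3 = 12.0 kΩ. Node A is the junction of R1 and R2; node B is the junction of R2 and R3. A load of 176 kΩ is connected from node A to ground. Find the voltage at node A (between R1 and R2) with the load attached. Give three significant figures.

Below node A the series string R2+R3 = 34.00 kΩ sits in parallel with the 176 kΩ load: 28.50 kΩ.
V_A = 15.5 × 28.50/(7.06 + 28.50) = 12.4 V.

V ≈ 12.4 V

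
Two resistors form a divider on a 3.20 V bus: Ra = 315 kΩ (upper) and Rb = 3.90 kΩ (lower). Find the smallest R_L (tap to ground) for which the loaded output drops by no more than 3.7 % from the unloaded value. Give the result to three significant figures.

Output resistance R_th = Ra‖Rb = (315 × 3.90)/318.9 = 3.852 kΩ.
The fractional drop is R_th/(R_th + R_L); requiring this ≤ 0.0370 gives R_L ≥ R_th(1/0.0370 − 1) = 3.852 × 26.03 = 100 kΩ.

R_L(min) ≈ 100 kΩ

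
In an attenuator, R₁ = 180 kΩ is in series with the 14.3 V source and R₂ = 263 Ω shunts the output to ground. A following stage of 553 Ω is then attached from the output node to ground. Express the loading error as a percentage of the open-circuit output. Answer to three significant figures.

Unloaded V = 14.3 × 263/180300 = 0.02086 V.
Loaded: R₂‖R_L = 178.2 Ω, giving V = 14.3 × 178.2/180200 = 0.01415 V.
Drop = (0.02086 − 0.01415) / 0.02086 = 32.2 %.

32.2 %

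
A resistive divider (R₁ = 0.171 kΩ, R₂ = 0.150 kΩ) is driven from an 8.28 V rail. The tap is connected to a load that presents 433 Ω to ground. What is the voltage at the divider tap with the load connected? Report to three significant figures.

The load sits in parallel with R₂: R₂‖R_L = (150 × 433) / (150 + 433) = 111.4 Ω.
V_out = 8.28 × 111.4 / (171 + 111.4) = 8.28 × 111.4/282.4 = 3.27 V.
(Unloaded it would have been 3.87 V.)

V_out ≈ 3.27 V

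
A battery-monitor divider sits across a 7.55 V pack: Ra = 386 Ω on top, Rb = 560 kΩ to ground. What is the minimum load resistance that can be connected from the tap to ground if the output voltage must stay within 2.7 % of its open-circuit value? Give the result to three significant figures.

R_L(min) ≈ 13.9 kΩ

Output resistance R_th = Ra‖Rb = (386 × 560000)/560400 = 385.7 Ω.
The fractional drop is R_th/(R_th + R_L); requiring this ≤ 0.0270 gives R_L ≥ R_th(1/0.0270 − 1) = 385.7 × 36.04 = 13.9 kΩ.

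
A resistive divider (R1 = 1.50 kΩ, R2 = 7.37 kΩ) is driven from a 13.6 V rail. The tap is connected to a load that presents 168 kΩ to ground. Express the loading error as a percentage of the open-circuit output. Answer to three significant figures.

0.736 %

The divider's output (Thévenin) resistance is R1‖R2 = 1.246 kΩ.
Fractional drop under load = R_th/(R_th + R_L) = 1.246 / (1.246 + 168) = 0.007364.
So the output falls by 0.736 %.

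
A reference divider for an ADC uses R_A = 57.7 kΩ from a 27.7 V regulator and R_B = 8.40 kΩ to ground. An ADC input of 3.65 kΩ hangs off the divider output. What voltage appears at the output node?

The load sits in parallel with R_B: R_B‖R_L = (8.40 × 3.65) / (8.40 + 3.65) = 2.544 kΩ.
V_out = 27.7 × 2.544 / (57.7 + 2.544) = 27.7 × 2.544/60.24 = 1.17 V.

V_out ≈ 1.17 V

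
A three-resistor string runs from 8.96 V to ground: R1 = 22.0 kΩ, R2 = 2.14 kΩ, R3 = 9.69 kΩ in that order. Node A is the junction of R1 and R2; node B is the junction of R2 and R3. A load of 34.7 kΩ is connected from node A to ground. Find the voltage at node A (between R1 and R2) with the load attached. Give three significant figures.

V ≈ 2.56 V

Below node A the series string R2+R3 = 11.83 kΩ sits in parallel with the 34.7 kΩ load: 8.822 kΩ.
V_A = 8.96 × 8.822/(22.0 + 8.822) = 2.56 V.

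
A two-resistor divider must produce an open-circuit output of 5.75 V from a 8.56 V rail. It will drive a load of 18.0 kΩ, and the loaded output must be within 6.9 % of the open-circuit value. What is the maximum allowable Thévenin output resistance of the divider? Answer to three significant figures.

Loading drop = R_th/(R_th + R_L) ≤ 0.0690, so R_th ≤ R_L · ε/(1−ε) = 18.0 kΩ × 0.0690/0.9310 = 1.33 kΩ.
(Any R1, R2 with R2/(R1+R2) = 0.672 and R1‖R2 ≤ 1.33 kΩ will meet the spec.)

R_th ≤ 1.33 kΩ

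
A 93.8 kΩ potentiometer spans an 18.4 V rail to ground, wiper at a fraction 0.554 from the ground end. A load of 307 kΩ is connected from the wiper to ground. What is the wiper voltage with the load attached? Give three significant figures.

The wiper splits the pot into (1−α)R = 41.83 kΩ above and αR = 51.97 kΩ below.
Lower section ‖ load = 44.44 kΩ.
V_wiper = 18.4 × 44.44/(41.83 + 44.44) = 9.48 V.

V ≈ 9.48 V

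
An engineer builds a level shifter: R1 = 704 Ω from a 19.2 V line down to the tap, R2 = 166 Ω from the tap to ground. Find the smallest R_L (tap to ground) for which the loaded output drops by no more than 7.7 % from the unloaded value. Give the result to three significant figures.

R_L(min) ≈ 1.61 kΩ

Output resistance R_th = R1‖R2 = (704 × 166)/870.0 = 134.3 Ω.
The fractional drop is R_th/(R_th + R_L); requiring this ≤ 0.0770 gives R_L ≥ R_th(1/0.0770 − 1) = 134.3 × 11.99 = 1.61 kΩ.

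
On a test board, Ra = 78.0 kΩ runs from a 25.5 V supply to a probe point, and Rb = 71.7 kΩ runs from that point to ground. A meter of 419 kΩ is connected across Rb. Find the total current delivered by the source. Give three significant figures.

Rb‖R_L = 61.22 kΩ, so the source sees Ra + Rb‖R_L = 139.2 kΩ.
I = 25.5 V / 139.2 kΩ = 0.183 mA.

I ≈ 0.183 mA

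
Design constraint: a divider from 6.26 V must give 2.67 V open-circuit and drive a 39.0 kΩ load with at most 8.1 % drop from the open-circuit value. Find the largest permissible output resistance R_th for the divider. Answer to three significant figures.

R_th ≤ 3.44 kΩ

Loading drop = R_th/(R_th + R_L) ≤ 0.0810, so R_th ≤ R_L · ε/(1−ε) = 39.0 kΩ × 0.0810/0.9190 = 3.44 kΩ.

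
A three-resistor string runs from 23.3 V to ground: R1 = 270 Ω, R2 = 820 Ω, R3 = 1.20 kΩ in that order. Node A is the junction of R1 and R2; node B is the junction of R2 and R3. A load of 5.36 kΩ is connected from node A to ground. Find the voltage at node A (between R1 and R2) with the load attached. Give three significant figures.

V ≈ 19.7 V

Below node A the series string R2+R3 = 2020 Ω sits in parallel with the 5360 Ω load: 1467 Ω.
V_A = 23.3 × 1467/(270 + 1467) = 19.7 V.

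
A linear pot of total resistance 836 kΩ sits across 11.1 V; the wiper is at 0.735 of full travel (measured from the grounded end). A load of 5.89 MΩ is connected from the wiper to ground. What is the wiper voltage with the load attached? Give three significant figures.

V ≈ 7.94 V

The wiper splits the pot into (1−α)R = 221.5 kΩ above and αR = 614.5 kΩ below.
Lower section ‖ load = 556.4 kΩ.
V_wiper = 11.1 × 556.4/(221.5 + 556.4) = 7.94 V.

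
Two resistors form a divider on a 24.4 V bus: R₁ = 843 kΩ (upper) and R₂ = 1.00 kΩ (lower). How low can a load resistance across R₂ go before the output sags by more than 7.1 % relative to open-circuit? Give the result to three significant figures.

Output resistance R_th = R₁‖R₂ = (843000 × 1000)/844000 = 998.8 Ω.
The fractional drop is R_th/(R_th + R_L); requiring this ≤ 0.0710 gives R_L ≥ R_th(1/0.0710 − 1) = 998.8 × 13.08 = 13.1 kΩ.

R_L(min) ≈ 13.1 kΩ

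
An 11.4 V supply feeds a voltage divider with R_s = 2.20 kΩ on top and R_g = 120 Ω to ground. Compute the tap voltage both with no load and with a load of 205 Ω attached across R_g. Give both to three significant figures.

Unloaded: 0.590 V; loaded: 0.379 V

Open-circuit: V = 11.4 × 120/(2200 + 120) = 0.590 V.
With the load, R_g becomes R_g‖R_L = 75.69 Ω, so V = 11.4 × 75.69/2276 = 0.379 V.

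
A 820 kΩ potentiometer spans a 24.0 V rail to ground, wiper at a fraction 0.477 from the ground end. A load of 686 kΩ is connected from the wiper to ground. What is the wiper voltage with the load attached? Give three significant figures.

V ≈ 8.82 V

The wiper splits the pot into (1−α)R = 428.9 kΩ above and αR = 391.1 kΩ below.
Lower section ‖ load = 249.1 kΩ.
V_wiper = 24.0 × 249.1/(428.9 + 249.1) = 8.82 V.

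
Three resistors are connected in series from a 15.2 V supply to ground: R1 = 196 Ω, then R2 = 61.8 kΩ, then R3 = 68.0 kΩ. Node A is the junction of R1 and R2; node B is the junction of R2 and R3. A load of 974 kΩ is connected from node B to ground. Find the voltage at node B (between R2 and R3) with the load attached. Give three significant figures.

V ≈ 7.69 V

At node B, R3 is in parallel with the load: R3‖R_L = 63560 Ω.
Below node A the resistance is R2 + (R3‖R_L) = 125400 Ω, so V_A = 15.2 × 125400/125600 = 15.18 V.
Then V_B = V_A × (R3‖R_L)/(R2 + R3‖R_L) = 15.18 × 63560/125400 = 7.69 V.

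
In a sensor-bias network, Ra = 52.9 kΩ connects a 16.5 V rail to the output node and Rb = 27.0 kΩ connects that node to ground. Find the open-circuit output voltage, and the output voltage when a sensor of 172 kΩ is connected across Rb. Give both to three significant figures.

Unloaded: 5.58 V; loaded: 5.05 V

Open-circuit: V = 16.5 × 27.0/(52.9 + 27.0) = 5.58 V.
With the load, Rb becomes Rb‖R_L = 23.34 kΩ, so V = 16.5 × 23.34/76.24 = 5.05 V.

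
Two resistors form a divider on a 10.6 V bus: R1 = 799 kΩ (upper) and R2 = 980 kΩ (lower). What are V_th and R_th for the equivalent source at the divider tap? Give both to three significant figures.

V_th is the open-circuit tap voltage: 10.6 × 980/(799 + 980) = 5.84 V.
With the supply zeroed, R1 and R2 appear in parallel from the tap: R_th = R1‖R2 = (799 × 980)/1779 = 440 kΩ.

V_th = 5.84 V, R_th = 440 kΩ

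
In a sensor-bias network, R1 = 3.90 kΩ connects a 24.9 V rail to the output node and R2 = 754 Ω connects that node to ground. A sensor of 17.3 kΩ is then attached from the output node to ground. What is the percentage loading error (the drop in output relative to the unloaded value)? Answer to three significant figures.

The divider's output (Thévenin) resistance is R1‖R2 = 631.8 Ω.
Fractional drop under load = R_th/(R_th + R_L) = 631.8 / (631.8 + 17300) = 0.03524.
So the output falls by 3.52 %.

3.52 %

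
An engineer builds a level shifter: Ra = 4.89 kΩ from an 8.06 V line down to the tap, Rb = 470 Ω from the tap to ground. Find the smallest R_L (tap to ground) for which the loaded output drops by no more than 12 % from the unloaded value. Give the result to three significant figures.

R_L(min) ≈ 3.14 kΩ

Output resistance R_th = Ra‖Rb = (4890 × 470)/5360 = 428.8 Ω.
The fractional drop is R_th/(R_th + R_L); requiring this ≤ 0.120 gives R_L ≥ R_th(1/0.120 − 1) = 428.8 × 7.333 = 3.14 kΩ.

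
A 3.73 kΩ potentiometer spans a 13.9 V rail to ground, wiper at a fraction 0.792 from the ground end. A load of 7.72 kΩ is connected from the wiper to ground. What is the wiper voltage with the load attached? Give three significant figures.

V ≈ 10.2 V

The wiper splits the pot into (1−α)R = 775.8 Ω above and αR = 2954 Ω below.
Lower section ‖ load = 2137 Ω.
V_wiper = 13.9 × 2137/(775.8 + 2137) = 10.2 V.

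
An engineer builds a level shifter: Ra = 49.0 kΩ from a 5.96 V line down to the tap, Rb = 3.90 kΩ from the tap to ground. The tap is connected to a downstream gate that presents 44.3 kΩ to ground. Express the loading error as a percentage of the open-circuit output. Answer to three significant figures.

7.54 %

The divider's output (Thévenin) resistance is Ra‖Rb = 3.612 kΩ.
Fractional drop under load = R_th/(R_th + R_L) = 3.612 / (3.612 + 44.3) = 0.07540.
So the output falls by 7.54 %.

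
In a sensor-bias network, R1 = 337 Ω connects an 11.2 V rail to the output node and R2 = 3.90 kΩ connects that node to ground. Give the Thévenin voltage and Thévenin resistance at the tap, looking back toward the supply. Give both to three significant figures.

V_th is the open-circuit tap voltage: 11.2 × 3900/(337 + 3900) = 10.3 V.
With the supply zeroed, R1 and R2 appear in parallel from the tap: R_th = R1‖R2 = (337 × 3900)/4237 = 310 Ω.

V_th = 10.3 V, R_th = 310 Ω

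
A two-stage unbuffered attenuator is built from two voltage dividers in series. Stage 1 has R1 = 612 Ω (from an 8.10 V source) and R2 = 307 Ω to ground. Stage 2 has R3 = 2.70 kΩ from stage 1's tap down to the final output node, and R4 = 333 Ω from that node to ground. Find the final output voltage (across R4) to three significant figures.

V_out ≈ 0.278 V

Stage 2 presents R3+R4 = 3033 Ω as a load on stage 1's tap.
Stage 1's lower leg becomes R2‖(R3+R4) = 278.8 Ω, so V_mid = 8.10 × 278.8/890.8 = 2.535 V.
Stage 2 is itself unloaded: V_out = V_mid × R4/(R3+R4) = 2.535 × 333/3033 = 0.278 V.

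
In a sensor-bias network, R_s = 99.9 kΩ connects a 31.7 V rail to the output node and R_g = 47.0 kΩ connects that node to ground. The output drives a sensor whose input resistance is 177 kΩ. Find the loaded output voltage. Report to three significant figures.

The load sits in parallel with R_g: R_g‖R_L = (47.0 × 177) / (47.0 + 177) = 37.14 kΩ.
V_out = 31.7 × 37.14 / (99.9 + 37.14) = 31.7 × 37.14/137.0 = 8.59 V.

V_out ≈ 8.59 V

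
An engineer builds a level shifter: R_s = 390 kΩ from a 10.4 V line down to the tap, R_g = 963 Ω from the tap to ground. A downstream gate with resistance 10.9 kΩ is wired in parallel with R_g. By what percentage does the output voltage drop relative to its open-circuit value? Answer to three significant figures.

Unloaded V = 10.4 × 963/391000 = 0.025617 V.
Loaded: R_g‖R_L = 884.8 Ω, giving V = 10.4 × 884.8/390900 = 0.023542 V.
Drop = (0.025617 − 0.023542) / 0.025617 = 8.10 %.

8.10 %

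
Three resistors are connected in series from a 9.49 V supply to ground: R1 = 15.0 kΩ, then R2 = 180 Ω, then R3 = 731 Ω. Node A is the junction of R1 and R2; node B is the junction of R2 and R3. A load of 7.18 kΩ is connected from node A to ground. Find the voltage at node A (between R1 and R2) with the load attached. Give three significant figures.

Below node A the series string R2+R3 = 911.0 Ω sits in parallel with the 7180 Ω load: 808.4 Ω.
V_A = 9.49 × 808.4/(15000 + 808.4) = 0.485 V.

V ≈ 0.485 V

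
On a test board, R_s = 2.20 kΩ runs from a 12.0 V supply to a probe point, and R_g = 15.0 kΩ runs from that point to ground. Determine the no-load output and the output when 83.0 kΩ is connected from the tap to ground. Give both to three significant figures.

Open-circuit: V = 12.0 × 15.0/(2.20 + 15.0) = 10.5 V.
With the load, R_g becomes R_g‖R_L = 12.70 kΩ, so V = 12.0 × 12.70/14.90 = 10.2 V.

Unloaded: 10.5 V; loaded: 10.2 V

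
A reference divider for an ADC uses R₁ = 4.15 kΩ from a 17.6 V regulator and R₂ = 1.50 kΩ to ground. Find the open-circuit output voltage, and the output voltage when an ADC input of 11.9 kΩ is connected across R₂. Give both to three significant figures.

Open-circuit: V = 17.6 × 1.50/(4.15 + 1.50) = 4.67 V.
With the load, R₂ becomes R₂‖R_L = 1.332 kΩ, so V = 17.6 × 1.332/5.482 = 4.28 V.

Unloaded: 4.67 V; loaded: 4.28 V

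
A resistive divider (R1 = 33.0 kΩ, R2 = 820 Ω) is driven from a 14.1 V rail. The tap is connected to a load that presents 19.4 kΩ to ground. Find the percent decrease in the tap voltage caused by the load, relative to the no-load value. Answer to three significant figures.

3.96 %

The divider's output (Thévenin) resistance is R1‖R2 = 800.1 Ω.
Fractional drop under load = R_th/(R_th + R_L) = 800.1 / (800.1 + 19400) = 0.03961.
So the output falls by 3.96 %.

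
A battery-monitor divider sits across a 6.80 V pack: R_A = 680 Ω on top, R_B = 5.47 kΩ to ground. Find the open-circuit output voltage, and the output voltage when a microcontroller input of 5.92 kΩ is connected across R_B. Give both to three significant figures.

Unloaded: 6.05 V; loaded: 5.49 V

Open-circuit: V = 6.80 × 5470/(680 + 5470) = 6.05 V.
With the load, R_B becomes R_B‖R_L = 2843 Ω, so V = 6.80 × 2843/3523 = 5.49 V.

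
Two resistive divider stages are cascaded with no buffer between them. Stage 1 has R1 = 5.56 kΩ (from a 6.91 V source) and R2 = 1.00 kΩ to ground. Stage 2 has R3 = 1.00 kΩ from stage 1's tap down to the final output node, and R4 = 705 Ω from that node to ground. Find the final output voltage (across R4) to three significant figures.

V_out ≈ 0.291 V

Stage 2 presents R3+R4 = 1705 Ω as a load on stage 1's tap.
Stage 1's lower leg becomes R2‖(R3+R4) = 630.3 Ω, so V_mid = 6.91 × 630.3/6190 = 0.7036 V.
Stage 2 is itself unloaded: V_out = V_mid × R4/(R3+R4) = 0.7036 × 705/1705 = 0.291 V.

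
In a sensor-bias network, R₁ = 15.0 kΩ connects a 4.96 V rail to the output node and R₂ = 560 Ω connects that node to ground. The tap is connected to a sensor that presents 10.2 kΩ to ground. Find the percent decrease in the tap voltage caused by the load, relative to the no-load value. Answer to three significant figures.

5.03 %

The divider's output (Thévenin) resistance is R₁‖R₂ = 539.8 Ω.
Fractional drop under load = R_th/(R_th + R_L) = 539.8 / (539.8 + 10200) = 0.05027.
So the output falls by 5.03 %.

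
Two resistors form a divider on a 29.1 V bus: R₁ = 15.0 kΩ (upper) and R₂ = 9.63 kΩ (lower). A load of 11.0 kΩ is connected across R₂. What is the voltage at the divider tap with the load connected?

V_out ≈ 7.42 V

The load sits in parallel with R₂: R₂‖R_L = (9.63 × 11.0) / (9.63 + 11.0) = 5.135 kΩ.
V_out = 29.1 × 5.135 / (15.0 + 5.135) = 29.1 × 5.135/20.13 = 7.42 V.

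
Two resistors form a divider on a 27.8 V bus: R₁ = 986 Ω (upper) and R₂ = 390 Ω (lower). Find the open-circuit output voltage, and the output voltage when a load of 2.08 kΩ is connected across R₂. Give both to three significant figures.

Open-circuit: V = 27.8 × 390/(986 + 390) = 7.88 V.
With the load, R₂ becomes R₂‖R_L = 328.4 Ω, so V = 27.8 × 328.4/1314 = 6.95 V.

Unloaded: 7.88 V; loaded: 6.95 V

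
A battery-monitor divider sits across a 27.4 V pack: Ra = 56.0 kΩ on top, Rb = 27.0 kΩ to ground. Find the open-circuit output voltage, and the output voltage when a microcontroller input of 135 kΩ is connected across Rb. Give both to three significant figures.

Unloaded: 8.91 V; loaded: 7.85 V

Open-circuit: V = 27.4 × 27.0/(56.0 + 27.0) = 8.91 V.
With the load, Rb becomes Rb‖R_L = 22.50 kΩ, so V = 27.4 × 22.50/78.50 = 7.85 V.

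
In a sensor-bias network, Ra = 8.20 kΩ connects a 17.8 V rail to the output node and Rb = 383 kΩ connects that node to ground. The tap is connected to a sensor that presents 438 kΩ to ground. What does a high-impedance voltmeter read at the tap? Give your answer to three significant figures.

The load sits in parallel with Rb: Rb‖R_L = (383 × 438) / (383 + 438) = 204.3 kΩ.
V_out = 17.8 × 204.3 / (8.20 + 204.3) = 17.8 × 204.3/212.5 = 17.1 V.

V_out ≈ 17.1 V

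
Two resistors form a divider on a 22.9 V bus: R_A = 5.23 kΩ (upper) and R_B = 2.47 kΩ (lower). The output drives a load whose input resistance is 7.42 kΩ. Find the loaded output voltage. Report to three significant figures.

The load sits in parallel with R_B: R_B‖R_L = (2.47 × 7.42) / (2.47 + 7.42) = 1.853 kΩ.
V_out = 22.9 × 1.853 / (5.23 + 1.853) = 22.9 × 1.853/7.083 = 5.99 V.

V_out ≈ 5.99 V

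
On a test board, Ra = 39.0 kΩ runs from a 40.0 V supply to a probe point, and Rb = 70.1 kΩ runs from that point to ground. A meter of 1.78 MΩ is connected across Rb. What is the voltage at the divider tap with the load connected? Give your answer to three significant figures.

The load sits in parallel with Rb: Rb‖R_L = (70.1 × 1780) / (70.1 + 1780) = 67.44 kΩ.
V_out = 40.0 × 67.44 / (39.0 + 67.44) = 40.0 × 67.44/106.4 = 25.3 V.

V_out ≈ 25.3 V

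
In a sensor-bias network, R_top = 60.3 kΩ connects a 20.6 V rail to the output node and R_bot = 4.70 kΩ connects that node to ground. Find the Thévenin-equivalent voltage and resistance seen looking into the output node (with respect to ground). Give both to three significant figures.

V_th = 1.49 V, R_th = 4.36 kΩ

V_th is the open-circuit tap voltage: 20.6 × 4.70/(60.3 + 4.70) = 1.49 V.
With the supply zeroed, R_top and R_bot appear in parallel from the tap: R_th = R_top‖R_bot = (60.3 × 4.70)/65.00 = 4.36 kΩ.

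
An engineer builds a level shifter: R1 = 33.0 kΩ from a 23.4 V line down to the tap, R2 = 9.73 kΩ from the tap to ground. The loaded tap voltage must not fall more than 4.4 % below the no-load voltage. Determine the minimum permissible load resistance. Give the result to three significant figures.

Output resistance R_th = R1‖R2 = (33.0 × 9.73)/42.73 = 7.514 kΩ.
The fractional drop is R_th/(R_th + R_L); requiring this ≤ 0.0440 gives R_L ≥ R_th(1/0.0440 − 1) = 7.514 × 21.73 = 163 kΩ.

R_L(min) ≈ 163 kΩ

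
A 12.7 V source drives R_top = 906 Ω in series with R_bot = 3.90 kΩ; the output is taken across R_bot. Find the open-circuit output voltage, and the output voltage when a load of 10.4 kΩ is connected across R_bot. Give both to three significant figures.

Open-circuit: V = 12.7 × 3900/(906 + 3900) = 10.3 V.
With the load, R_bot becomes R_bot‖R_L = 2836 Ω, so V = 12.7 × 2836/3742 = 9.63 V.

Unloaded: 10.3 V; loaded: 9.63 V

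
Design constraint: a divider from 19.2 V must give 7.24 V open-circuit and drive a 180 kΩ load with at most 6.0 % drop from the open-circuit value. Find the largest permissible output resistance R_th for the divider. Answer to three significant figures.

Loading drop = R_th/(R_th + R_L) ≤ 0.0600, so R_th ≤ R_L · ε/(1−ε) = 180 kΩ × 0.0600/0.9400 = 11.5 kΩ.
(Any R1, R2 with R2/(R1+R2) = 0.377 and R1‖R2 ≤ 11.5 kΩ will meet the spec.)

R_th ≤ 11.5 kΩ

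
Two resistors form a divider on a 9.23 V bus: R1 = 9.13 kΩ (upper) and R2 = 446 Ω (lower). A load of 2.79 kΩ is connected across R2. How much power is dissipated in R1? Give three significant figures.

Total resistance from the source is R1 + (R2‖R_L) = 9515 Ω, so I = 9.23/9515 Ω = 0.9701 mA.
P = I²·R1 = (0.9701 mA)² × 9.13 kΩ = 8.59 mW.

P ≈ 8.59 mW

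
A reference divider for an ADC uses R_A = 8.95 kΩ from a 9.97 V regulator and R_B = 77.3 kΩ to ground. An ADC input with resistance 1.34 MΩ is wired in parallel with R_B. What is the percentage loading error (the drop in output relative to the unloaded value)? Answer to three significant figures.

0.595 %

The divider's output (Thévenin) resistance is R_A‖R_B = 8.021 kΩ.
Fractional drop under load = R_th/(R_th + R_L) = 8.021 / (8.021 + 1340) = 0.005950.
So the output falls by 0.595 %.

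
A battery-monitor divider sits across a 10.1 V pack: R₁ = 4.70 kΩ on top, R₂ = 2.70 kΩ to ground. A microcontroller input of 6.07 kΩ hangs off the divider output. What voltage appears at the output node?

The load sits in parallel with R₂: R₂‖R_L = (2.70 × 6.07) / (2.70 + 6.07) = 1.869 kΩ.
V_out = 10.1 × 1.869 / (4.70 + 1.869) = 10.1 × 1.869/6.569 = 2.87 V.

V_out ≈ 2.87 V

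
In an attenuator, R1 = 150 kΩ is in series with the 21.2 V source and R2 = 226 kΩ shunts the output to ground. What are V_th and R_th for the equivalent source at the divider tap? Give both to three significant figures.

V_th = 12.7 V, R_th = 90.2 kΩ

V_th is the open-circuit tap voltage: 21.2 × 226/(150 + 226) = 12.7 V.
With the supply zeroed, R1 and R2 appear in parallel from the tap: R_th = R1‖R2 = (150 × 226)/376.0 = 90.2 kΩ.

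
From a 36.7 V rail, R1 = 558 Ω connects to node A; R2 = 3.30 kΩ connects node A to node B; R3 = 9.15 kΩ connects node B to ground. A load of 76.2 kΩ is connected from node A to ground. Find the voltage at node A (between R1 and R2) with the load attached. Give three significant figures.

V ≈ 34.9 V

Below node A the series string R2+R3 = 12450 Ω sits in parallel with the 76200 Ω load: 10700 Ω.
V_A = 36.7 × 10700/(558 + 10700) = 34.9 V.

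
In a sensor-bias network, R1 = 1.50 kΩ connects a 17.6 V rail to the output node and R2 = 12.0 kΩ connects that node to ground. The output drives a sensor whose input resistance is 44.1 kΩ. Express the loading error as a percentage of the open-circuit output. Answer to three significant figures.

The divider's output (Thévenin) resistance is R1‖R2 = 1.333 kΩ.
Fractional drop under load = R_th/(R_th + R_L) = 1.333 / (1.333 + 44.1) = 0.02935.
So the output falls by 2.93 %.

2.93 %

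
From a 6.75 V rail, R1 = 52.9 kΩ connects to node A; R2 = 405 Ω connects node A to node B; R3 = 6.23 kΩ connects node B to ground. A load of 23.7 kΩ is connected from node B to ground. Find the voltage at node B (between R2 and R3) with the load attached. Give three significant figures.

V ≈ 0.572 V

At node B, R3 is in parallel with the load: R3‖R_L = 4933 Ω.
Below node A the resistance is R2 + (R3‖R_L) = 5338 Ω, so V_A = 6.75 × 5338/58240 = 0.6187 V.
Then V_B = V_A × (R3‖R_L)/(R2 + R3‖R_L) = 0.6187 × 4933/5338 = 0.572 V.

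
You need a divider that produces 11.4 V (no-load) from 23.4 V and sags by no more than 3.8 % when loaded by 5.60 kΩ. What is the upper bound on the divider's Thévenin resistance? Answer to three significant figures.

R_th ≤ 221 Ω

Loading drop = R_th/(R_th + R_L) ≤ 0.0380, so R_th ≤ R_L · ε/(1−ε) = 5.60 kΩ × 0.0380/0.9620 = 221 Ω.
(Any R1, R2 with R2/(R1+R2) = 0.487 and R1‖R2 ≤ 221 Ω will meet the spec.)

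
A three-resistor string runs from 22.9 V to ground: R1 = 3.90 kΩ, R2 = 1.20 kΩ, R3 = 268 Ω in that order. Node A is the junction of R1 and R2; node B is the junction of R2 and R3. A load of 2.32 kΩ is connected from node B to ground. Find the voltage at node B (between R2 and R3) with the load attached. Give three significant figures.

At node B, R3 is in parallel with the load: R3‖R_L = 240.2 Ω.
Below node A the resistance is R2 + (R3‖R_L) = 1440 Ω, so V_A = 22.9 × 1440/5340 = 6.176 V.
Then V_B = V_A × (R3‖R_L)/(R2 + R3‖R_L) = 6.176 × 240.2/1440 = 1.03 V.

V ≈ 1.03 V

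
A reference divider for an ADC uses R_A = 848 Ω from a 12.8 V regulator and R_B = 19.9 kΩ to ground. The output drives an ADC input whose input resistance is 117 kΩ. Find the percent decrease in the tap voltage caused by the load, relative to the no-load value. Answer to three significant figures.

The divider's output (Thévenin) resistance is R_A‖R_B = 813.3 Ω.
Fractional drop under load = R_th/(R_th + R_L) = 813.3 / (813.3 + 117000) = 0.006904.
So the output falls by 0.690 %.

0.690 %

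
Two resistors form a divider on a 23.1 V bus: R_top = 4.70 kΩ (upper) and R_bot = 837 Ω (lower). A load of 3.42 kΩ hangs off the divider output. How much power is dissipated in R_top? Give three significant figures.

P ≈ 86.9 mW

Total resistance from the source is R_top + (R_bot‖R_L) = 5372 Ω, so I = 23.1/5372 Ω = 4.300 mA.
P = I²·R_top = (4.300 mA)² × 4.70 kΩ = 86.9 mW.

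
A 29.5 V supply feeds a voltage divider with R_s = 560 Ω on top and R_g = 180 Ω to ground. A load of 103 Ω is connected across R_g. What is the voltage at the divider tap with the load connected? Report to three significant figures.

V_out ≈ 3.09 V

The load sits in parallel with R_g: R_g‖R_L = (180 × 103) / (180 + 103) = 65.51 Ω.
V_out = 29.5 × 65.51 / (560 + 65.51) = 29.5 × 65.51/625.5 = 3.09 V.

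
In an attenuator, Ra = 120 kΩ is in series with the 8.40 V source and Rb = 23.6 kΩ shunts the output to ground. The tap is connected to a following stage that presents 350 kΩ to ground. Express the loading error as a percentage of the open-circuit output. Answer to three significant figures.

5.33 %

The divider's output (Thévenin) resistance is Ra‖Rb = 19.72 kΩ.
Fractional drop under load = R_th/(R_th + R_L) = 19.72 / (19.72 + 350) = 0.05334.
So the output falls by 5.33 %.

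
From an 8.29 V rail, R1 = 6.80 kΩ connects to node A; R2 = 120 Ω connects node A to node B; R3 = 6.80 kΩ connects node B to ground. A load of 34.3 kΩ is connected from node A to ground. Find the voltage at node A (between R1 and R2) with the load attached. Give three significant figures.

Below node A the series string R2+R3 = 6920 Ω sits in parallel with the 34300 Ω load: 5758 Ω.
V_A = 8.29 × 5758/(6800 + 5758) = 3.80 V.

V ≈ 3.80 V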